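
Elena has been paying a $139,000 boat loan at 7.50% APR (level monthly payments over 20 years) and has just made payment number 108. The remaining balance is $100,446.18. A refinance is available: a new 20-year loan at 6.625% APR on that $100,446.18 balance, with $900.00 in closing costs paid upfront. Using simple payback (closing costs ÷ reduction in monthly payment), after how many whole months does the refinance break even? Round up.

Current payment = 139,000 × 7.5%/12 / (1 − (1+0.0062500)^−240) = $1,119.77.
Refinanced payment = 100,446.18 × 0.0055208 / (1 − (1+0.0055208)^−240) = $756.31.
Monthly savings = $1,119.77 − $756.31 = $363.46.
Break-even = $900.00 / $363.46 = 2.48 → 3 months.

3 months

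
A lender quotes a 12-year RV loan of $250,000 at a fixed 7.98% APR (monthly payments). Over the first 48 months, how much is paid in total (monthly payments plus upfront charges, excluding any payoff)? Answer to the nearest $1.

At 7.98% the monthly rate is 0.0066500, so the payment is 250,000 × 0.0066500 / (1 − 1.0066500^−144) = $2,703.39.
Total outlay = 48 × $2,703.39 = $129,762.72.

$129,763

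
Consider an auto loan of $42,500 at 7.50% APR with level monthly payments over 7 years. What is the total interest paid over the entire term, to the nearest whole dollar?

$12,258

Monthly rate = 7.5%/12 = 0.0062500; payment = 42,500 × 0.0062500 / (1 − (1+0.0062500)^−84) = $651.88.
Total paid = 84 × $651.88 = $54,757.92; interest = $54,757.92 − $42,500 = $12,257.92.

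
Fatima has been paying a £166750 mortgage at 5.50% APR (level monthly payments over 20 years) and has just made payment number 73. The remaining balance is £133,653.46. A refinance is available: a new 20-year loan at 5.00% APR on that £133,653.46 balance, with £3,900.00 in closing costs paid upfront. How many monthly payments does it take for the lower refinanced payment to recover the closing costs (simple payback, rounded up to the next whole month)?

Current payment = 166,750 × 5.5%/12 / (1 − (1+0.0045833)^−240) = £1,147.05.
Refinanced payment = 133,653.46 × 0.0041667 / (1 − (1+0.0041667)^−240) = £882.05.
Monthly savings = £1,147.05 − £882.05 = £265.00.
Break-even = £3,900.00 / £265.00 = 14.72 → 15 months.

15 months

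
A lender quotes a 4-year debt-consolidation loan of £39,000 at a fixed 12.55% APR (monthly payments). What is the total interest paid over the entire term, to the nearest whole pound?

Monthly rate = 12.55%/12 = 0.0104583; payment = 39,000 × 0.0104583 / (1 − (1+0.0104583)^−48) = £1,037.58.
Total paid = 48 × £1,037.58 = £49,803.84; interest = £49,803.84 − £39,000 = £10,803.84.

£10,804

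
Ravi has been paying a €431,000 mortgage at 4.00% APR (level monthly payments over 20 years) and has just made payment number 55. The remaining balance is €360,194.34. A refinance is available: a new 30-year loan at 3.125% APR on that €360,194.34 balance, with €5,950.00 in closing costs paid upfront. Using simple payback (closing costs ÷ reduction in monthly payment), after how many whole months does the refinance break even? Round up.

Current payment = 431,000 × 4%/12 / (1 − (1+0.0033333)^−240) = €2,611.78.
Refinanced payment = 360,194.34 × 0.0026042 / (1 − (1+0.0026042)^−360) = €1,542.98.
Monthly savings = €2,611.78 − €1,542.98 = €1,068.80.
Break-even = €5,950.00 / €1,068.80 = 5.57 → 6 months.

6 months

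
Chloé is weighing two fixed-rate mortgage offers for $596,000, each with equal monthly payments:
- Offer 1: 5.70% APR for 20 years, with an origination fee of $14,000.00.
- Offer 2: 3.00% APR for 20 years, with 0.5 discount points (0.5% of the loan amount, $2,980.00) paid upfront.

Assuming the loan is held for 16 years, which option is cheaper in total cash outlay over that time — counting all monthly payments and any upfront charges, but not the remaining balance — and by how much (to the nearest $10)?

Offer 2 by $176,530

Offer 1: at 5.70% the monthly rate is 0.0047500, so the payment is 596,000 × 0.0047500 / (1 − 1.0047500^−240) = $4,167.42.
Offer 2: monthly rate = 3%/12 = 0.0025000; payment = 596,000 × 0.0025000 / (1 − (1+0.0025000)^−240) = $3,305.40.
Over 192 months: Offer 1 costs 192 × $4,167.42 + $14,000.00 = $814,144.64; Offer 2 costs 192 × $3,305.40 + $2,980.00 = $637,616.80.
Offer 2 is cheaper by $814,144.64 − $637,616.80 = $176,527.84.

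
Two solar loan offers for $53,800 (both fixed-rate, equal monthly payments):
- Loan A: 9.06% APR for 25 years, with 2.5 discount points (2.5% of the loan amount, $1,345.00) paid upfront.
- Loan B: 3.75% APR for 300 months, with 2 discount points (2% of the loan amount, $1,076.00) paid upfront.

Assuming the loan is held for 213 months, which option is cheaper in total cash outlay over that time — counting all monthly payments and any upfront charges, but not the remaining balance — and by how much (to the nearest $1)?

Loan B by $37,991

Loan A: monthly rate = 9.06%/12 = 0.0075500; payment = 53,800 × 0.0075500 / (1 − (1+0.0075500)^−300) = $453.70.
Loan B: monthly rate = 3.75%/12 = 0.0031250; payment = 53,800 × 0.0031250 / (1 − (1+0.0031250)^−300) = $276.60.
Over 213 months: Loan A costs 213 × $453.70 + $1,345.00 = $97,983.10; Loan B costs 213 × $276.60 + $1,076.00 = $59,991.80.
Loan B is cheaper by $97,983.10 − $59,991.80 = $37,991.30.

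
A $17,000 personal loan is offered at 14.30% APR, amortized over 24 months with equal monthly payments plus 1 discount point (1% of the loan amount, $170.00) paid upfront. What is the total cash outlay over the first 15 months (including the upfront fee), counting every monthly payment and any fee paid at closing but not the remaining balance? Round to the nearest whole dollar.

Monthly rate = 14.3%/12 = 0.0119167; payment = 17,000 × 0.0119167 / (1 − (1+0.0119167)^−24) = $818.63.
Total outlay = 15 × $818.63 + $170.00 = $12,449.45.

$12,449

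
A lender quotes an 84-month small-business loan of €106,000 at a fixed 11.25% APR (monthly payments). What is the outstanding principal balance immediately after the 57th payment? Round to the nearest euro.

€43,448

With monthly rate i = 11.25%/12 = 0.0093750, the balance after k of n payments is P · [(1+i)^n − (1+i)^k] / [(1+i)^n − 1].
(1+0.0093750)^84 = 2.18984662 and (1+0.0093750)^57 = 1.70213895, so the balance is 106,000 × (2.18984662 − 1.70213895) / (2.18984662 − 1) = €43,448.47.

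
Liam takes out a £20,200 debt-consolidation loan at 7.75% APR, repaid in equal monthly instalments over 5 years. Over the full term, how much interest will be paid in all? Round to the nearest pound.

£4,230

At 7.75% the monthly rate is 0.0064583, so the payment is 20,200 × 0.0064583 / (1 − 1.0064583^−60) = £407.17.
Total paid = 60 × £407.17 = £24,430.20; interest = £24,430.20 − £20,200 = £4,230.20.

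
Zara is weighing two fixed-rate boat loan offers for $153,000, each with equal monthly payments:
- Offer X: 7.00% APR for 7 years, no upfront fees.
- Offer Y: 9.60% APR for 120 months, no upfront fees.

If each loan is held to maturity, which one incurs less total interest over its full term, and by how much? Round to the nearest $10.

Offer X: at 7.00% the monthly rate is 0.0058333, so the payment is 153,000 × 0.0058333 / (1 − 1.0058333^−84) = $2,309.18.
Total interest on Offer X = 84 × $2,309.18 − $153,000 = $40,971.12.
Offer Y: monthly rate = 9.6%/12 = 0.0080000; payment = 153,000 × 0.0080000 / (1 − (1+0.0080000)^−120) = $1,988.17.
Total interest on Offer Y = 120 × $1,988.17 − $153,000 = $85,580.40.
Offer X is lower by $44,609.28.

Offer X by $44,610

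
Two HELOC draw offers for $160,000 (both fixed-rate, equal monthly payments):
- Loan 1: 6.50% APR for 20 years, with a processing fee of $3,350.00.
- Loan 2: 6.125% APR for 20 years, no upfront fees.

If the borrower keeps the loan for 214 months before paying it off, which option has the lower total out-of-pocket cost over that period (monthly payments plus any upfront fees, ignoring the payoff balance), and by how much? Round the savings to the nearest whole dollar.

Loan 1: monthly rate = 6.5%/12 = 0.0054167; payment = 160,000 × 0.0054167 / (1 − (1+0.0054167)^−240) = $1,192.92.
Loan 2: monthly rate = 6.125%/12 = 0.0051042; payment = 160,000 × 0.0051042 / (1 − (1+0.0051042)^−240) = $1,157.86.
Over 214 months: Loan 1 costs 214 × $1,192.92 + $3,350.00 = $258,634.88; Loan 2 costs 214 × $1,157.86 = $247,782.04.
Loan 2 is cheaper by $258,634.88 − $247,782.04 = $10,852.84.

Loan 2 by $10,853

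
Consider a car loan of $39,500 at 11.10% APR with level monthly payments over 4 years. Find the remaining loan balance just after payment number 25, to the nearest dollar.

With monthly rate i = 11.1%/12 = 0.0092500, the balance after k of n payments is P · [(1+i)^n − (1+i)^k] / [(1+i)^n − 1].
(1+0.0092500)^48 = 1.55575207 and (1+0.0092500)^25 = 1.25883541, so the balance is 39,500 × (1.55575207 − 1.25883541) / (1.55575207 − 1) = $21,103.31.

$21,103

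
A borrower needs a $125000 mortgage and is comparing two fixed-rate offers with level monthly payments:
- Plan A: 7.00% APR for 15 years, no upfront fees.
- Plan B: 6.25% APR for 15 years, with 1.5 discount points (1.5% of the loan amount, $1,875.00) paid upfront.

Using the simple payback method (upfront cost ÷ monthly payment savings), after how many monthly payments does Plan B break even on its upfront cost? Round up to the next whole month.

Plan A: monthly rate = 7%/12 = 0.0058333; payment = 125,000 × 0.0058333 / (1 − (1+0.0058333)^−180) = $1,123.54.
Plan B: monthly rate = 6.25%/12 = 0.0052083; payment = 125,000 × 0.0052083 / (1 − (1+0.0052083)^−180) = $1,071.78.
Monthly savings = $1,123.54 − $1,071.78 = $51.76.
Break-even = $1,875.00 / $51.76 = 36.22 → 37 months.

37 months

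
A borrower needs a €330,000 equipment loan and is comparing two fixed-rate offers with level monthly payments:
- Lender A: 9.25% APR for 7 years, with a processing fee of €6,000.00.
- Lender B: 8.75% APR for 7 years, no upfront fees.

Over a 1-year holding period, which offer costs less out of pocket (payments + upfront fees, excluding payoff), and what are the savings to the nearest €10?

Lender A: monthly rate = 9.25%/12 = 0.0077083; payment = 330,000 × 0.0077083 / (1 − (1+0.0077083)^−84) = €5,351.36.
Lender B: monthly rate = 8.75%/12 = 0.0072917; payment = 330,000 × 0.0072917 / (1 − (1+0.0072917)^−84) = €5,267.62.
Over 12 months: Lender A costs 12 × €5,351.36 + €6,000.00 = €70,216.32; Lender B costs 12 × €5,267.62 = €63,211.44.
Lender B is cheaper by €70,216.32 − €63,211.44 = €7,004.88.

Lender B by €7,000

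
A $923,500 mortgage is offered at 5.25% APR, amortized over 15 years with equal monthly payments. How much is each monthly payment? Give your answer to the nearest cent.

$7,423.81

At 5.25% the monthly rate is 0.0043750, so the payment is 923,500 × 0.0043750 / (1 − 1.0043750^−180) = $7,423.81.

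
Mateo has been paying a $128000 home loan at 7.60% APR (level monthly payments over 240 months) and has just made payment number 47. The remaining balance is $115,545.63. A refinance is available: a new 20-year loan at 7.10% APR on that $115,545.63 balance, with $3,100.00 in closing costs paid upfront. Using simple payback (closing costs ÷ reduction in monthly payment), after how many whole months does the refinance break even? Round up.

23 months

Current payment = 128,000 × 7.6%/12 / (1 − (1+0.0063333)^−240) = $1,039.00.
Refinanced payment = 115,545.63 × 0.0059167 / (1 − (1+0.0059167)^−240) = $902.77.
Monthly savings = $1,039.00 − $902.77 = $136.23.
Break-even = $3,100.00 / $136.23 = 22.76 → 23 months.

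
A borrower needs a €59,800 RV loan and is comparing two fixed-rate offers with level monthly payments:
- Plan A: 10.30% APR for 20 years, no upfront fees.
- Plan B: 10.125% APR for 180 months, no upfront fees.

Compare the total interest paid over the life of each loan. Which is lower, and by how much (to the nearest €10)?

Plan B by €24,870

Plan A: at 10.30% the monthly rate is 0.0085833, so the payment is 59,800 × 0.0085833 / (1 − 1.0085833^−240) = €589.02.
Total interest on Plan A = 240 × €589.02 − €59,800 = €81,564.80.
Plan B: monthly rate = 10.125%/12 = 0.0084375; payment = 59,800 × 0.0084375 / (1 − (1+0.0084375)^−180) = €647.19.
Total interest on Plan B = 180 × €647.19 − €59,800 = €56,694.20.
Plan B is lower by €24,870.60.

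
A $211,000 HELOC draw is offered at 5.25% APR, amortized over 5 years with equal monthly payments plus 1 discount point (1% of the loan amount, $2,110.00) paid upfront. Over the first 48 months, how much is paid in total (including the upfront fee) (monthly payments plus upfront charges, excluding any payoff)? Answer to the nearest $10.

At 5.25% the monthly rate is 0.0043750, so the payment is 211,000 × 0.0043750 / (1 − 1.0043750^−60) = $4,006.04.
Total outlay = 48 × $4,006.04 + $2,110.00 = $194,399.92.

$194,400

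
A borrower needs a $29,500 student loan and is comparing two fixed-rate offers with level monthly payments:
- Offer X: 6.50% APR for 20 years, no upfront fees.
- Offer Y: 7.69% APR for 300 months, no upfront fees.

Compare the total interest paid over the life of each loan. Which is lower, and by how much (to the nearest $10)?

Offer X: monthly rate = 6.5%/12 = 0.0054167; payment = 29,500 × 0.0054167 / (1 − (1+0.0054167)^−240) = $219.94.
Total interest on Offer X = 240 × $219.94 − $29,500 = $23,285.60.
Offer Y: monthly rate = 7.69%/12 = 0.0064083; payment = 29,500 × 0.0064083 / (1 − (1+0.0064083)^−300) = $221.66.
Total interest on Offer Y = 300 × $221.66 − $29,500 = $36,998.00.
Offer X is lower by $13,712.40.

Offer X by $13,710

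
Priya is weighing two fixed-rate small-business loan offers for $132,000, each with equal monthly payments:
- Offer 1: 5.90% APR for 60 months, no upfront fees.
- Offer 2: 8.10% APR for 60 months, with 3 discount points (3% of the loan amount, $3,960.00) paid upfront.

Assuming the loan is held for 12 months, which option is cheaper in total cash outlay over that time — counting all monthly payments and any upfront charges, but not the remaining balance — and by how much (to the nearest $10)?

Offer 1 by $5,600

Offer 1: at 5.90% the monthly rate is 0.0049167, so the payment is 132,000 × 0.0049167 / (1 − 1.0049167^−60) = $2,545.80.
Offer 2: at 8.10% the monthly rate is 0.0067500, so the payment is 132,000 × 0.0067500 / (1 − 1.0067500^−60) = $2,682.81.
Over 12 months: Offer 1 costs 12 × $2,545.80 = $30,549.60; Offer 2 costs 12 × $2,682.81 + $3,960.00 = $36,153.72.
Offer 1 is cheaper by $36,153.72 − $30,549.60 = $5,604.12.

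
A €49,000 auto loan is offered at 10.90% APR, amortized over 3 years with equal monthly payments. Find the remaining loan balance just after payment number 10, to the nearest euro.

€36,948

With monthly rate i = 10.9%/12 = 0.0090833, the balance after k of n payments is P · [(1+i)^n − (1+i)^k] / [(1+i)^n − 1].
(1+0.0090833)^36 = 1.38475580 and (1+0.0090833)^10 = 1.09463752, so the balance is 49,000 × (1.38475580 − 1.09463752) / (1.38475580 − 1) = €36,947.58.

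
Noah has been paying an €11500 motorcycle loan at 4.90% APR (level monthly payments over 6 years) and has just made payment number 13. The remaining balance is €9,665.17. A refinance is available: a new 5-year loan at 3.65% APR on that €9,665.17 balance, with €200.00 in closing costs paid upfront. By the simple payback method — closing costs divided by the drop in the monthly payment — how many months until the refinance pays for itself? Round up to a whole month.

25 months

Current payment = 11,500 × 4.9%/12 / (1 − (1+0.0040833)^−72) = €184.67.
Refinanced payment = 9,665.17 × 0.0030417 / (1 − (1+0.0030417)^−60) = €176.48.
Monthly savings = €184.67 − €176.48 = €8.19.
Break-even = €200.00 / €8.19 = 24.42 → 25 months.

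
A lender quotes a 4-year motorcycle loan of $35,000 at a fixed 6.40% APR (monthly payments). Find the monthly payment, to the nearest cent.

$828.41

Monthly rate = 6.4%/12 = 0.0053333; payment = 35,000 × 0.0053333 / (1 − (1+0.0053333)^−48) = $828.41.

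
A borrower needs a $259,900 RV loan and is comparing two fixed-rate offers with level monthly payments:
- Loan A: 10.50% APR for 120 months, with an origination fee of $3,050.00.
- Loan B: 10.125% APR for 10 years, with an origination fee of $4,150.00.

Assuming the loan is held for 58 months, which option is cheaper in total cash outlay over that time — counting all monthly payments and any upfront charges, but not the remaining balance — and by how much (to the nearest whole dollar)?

Loan A: at 10.50% the monthly rate is 0.0087500, so the payment is 259,900 × 0.0087500 / (1 − 1.0087500^−120) = $3,506.96.
Loan B: monthly rate = 10.125%/12 = 0.0084375; payment = 259,900 × 0.0084375 / (1 − (1+0.0084375)^−120) = $3,452.61.
Over 58 months: Loan A costs 58 × $3,506.96 + $3,050.00 = $206,453.68; Loan B costs 58 × $3,452.61 + $4,150.00 = $204,401.38.
Loan B is cheaper by $206,453.68 − $204,401.38 = $2,052.30.

Loan B by $2,052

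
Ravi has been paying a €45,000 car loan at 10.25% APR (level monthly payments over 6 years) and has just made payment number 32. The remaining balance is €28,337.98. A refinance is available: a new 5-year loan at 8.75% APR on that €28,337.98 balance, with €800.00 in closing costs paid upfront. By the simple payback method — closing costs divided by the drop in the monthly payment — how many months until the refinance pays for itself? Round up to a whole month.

Current payment = 45,000 × 10.25%/12 / (1 − (1+0.0085417)^−72) = €839.35.
Refinanced payment = 28,337.98 × 0.0072917 / (1 − (1+0.0072917)^−60) = €584.82.
Monthly savings = €839.35 − €584.82 = €254.53.
Break-even = €800.00 / €254.53 = 3.14 → 4 months.

4 months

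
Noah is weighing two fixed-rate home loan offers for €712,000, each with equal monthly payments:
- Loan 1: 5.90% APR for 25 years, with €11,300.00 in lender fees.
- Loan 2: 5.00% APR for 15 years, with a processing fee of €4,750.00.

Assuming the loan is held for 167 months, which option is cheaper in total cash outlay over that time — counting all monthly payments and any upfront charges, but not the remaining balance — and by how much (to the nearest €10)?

Loan 1 by €174,890

Loan 1: at 5.90% the monthly rate is 0.0049167, so the payment is 712,000 × 0.0049167 / (1 − 1.0049167^−300) = €4,544.00.
Loan 2: monthly rate = 5%/12 = 0.0041667; payment = 712,000 × 0.0041667 / (1 − (1+0.0041667)^−180) = €5,630.45.
Over 167 months: Loan 1 costs 167 × €4,544.00 + €11,300.00 = €770,148.00; Loan 2 costs 167 × €5,630.45 + €4,750.00 = €945,035.15.
Loan 1 is cheaper by €945,035.15 − €770,148.00 = €174,887.15.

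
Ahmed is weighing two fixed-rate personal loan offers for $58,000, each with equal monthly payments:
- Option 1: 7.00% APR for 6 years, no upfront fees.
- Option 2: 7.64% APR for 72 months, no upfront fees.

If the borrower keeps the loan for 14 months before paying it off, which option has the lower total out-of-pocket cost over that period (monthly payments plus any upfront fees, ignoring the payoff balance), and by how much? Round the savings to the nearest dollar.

Option 1 by $251

Option 1: at 7.00% the monthly rate is 0.0058333, so the payment is 58,000 × 0.0058333 / (1 − 1.0058333^−72) = $988.84.
Option 2: at 7.64% the monthly rate is 0.0063667, so the payment is 58,000 × 0.0063667 / (1 − 1.0063667^−72) = $1,006.76.
Over 14 months: Option 1 costs 14 × $988.84 = $13,843.76; Option 2 costs 14 × $1,006.76 = $14,094.64.
Option 1 is cheaper by $14,094.64 − $13,843.76 = $250.88.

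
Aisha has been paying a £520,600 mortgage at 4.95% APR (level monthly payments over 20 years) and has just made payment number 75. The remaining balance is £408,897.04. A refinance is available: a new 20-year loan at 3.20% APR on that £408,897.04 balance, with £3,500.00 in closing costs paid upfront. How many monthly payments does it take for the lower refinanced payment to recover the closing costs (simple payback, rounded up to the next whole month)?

Current payment = 520,600 × 4.95%/12 / (1 − (1+0.0041250)^−240) = £3,421.37.
Refinanced payment = 408,897.04 × 0.0026667 / (1 − (1+0.0026667)^−240) = £2,308.89.
Monthly savings = £3,421.37 − £2,308.89 = £1,112.48.
Break-even = £3,500.00 / £1,112.48 = 3.15 → 4 months.

4 months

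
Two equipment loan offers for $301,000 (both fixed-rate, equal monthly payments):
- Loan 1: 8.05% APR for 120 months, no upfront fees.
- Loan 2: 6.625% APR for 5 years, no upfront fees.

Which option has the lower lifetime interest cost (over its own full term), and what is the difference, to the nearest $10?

Loan 1: monthly rate = 8.05%/12 = 0.0067083; payment = 301,000 × 0.0067083 / (1 − (1+0.0067083)^−120) = $3,659.92.
Total interest on Loan 1 = 120 × $3,659.92 − $301,000 = $138,190.40.
Loan 2: at 6.625% the monthly rate is 0.0055208, so the payment is 301,000 × 0.0055208 / (1 − 1.0055208^−60) = $5,907.05.
Total interest on Loan 2 = 60 × $5,907.05 − $301,000 = $53,423.00.
Loan 2 is lower by $84,767.40.

Loan 2 by $84,770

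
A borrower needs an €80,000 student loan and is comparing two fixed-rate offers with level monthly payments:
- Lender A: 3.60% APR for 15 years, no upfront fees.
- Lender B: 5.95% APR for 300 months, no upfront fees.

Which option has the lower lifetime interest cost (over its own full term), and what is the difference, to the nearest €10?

Lender A: at 3.60% the monthly rate is 0.0030000, so the payment is 80,000 × 0.0030000 / (1 − 1.0030000^−180) = €575.84.
Total interest on Lender A = 180 × €575.84 − €80,000 = €23,651.20.
Lender B: monthly rate = 5.95%/12 = 0.0049583; payment = 80,000 × 0.0049583 / (1 − (1+0.0049583)^−300) = €513.00.
Total interest on Lender B = 300 × €513.00 − €80,000 = €73,900.00.
Lender A is lower by €50,248.80.

Lender A by €50,250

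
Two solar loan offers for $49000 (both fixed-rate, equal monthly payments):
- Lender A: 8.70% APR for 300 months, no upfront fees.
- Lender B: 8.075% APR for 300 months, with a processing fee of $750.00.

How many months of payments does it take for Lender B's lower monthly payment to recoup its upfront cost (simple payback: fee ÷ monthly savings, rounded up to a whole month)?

Lender A: at 8.70% the monthly rate is 0.0072500, so the payment is 49,000 × 0.0072500 / (1 − 1.0072500^−300) = $401.19.
Lender B: at 8.075% the monthly rate is 0.0067292, so the payment is 49,000 × 0.0067292 / (1 − 1.0067292^−300) = $380.63.
Monthly savings = $401.19 − $380.63 = $20.56.
Break-even = $750.00 / $20.56 = 36.48 → 37 months.

37 months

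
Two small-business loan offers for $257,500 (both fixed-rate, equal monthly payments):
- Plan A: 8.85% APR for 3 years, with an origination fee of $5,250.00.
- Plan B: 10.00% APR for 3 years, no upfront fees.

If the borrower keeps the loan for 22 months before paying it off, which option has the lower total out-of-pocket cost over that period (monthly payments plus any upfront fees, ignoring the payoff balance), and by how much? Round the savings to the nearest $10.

Plan B by $2,210

Plan A: at 8.85% the monthly rate is 0.0073750, so the payment is 257,500 × 0.0073750 / (1 − 1.0073750^−36) = $8,170.47.
Plan B: monthly rate = 10%/12 = 0.0083333; payment = 257,500 × 0.0083333 / (1 − (1+0.0083333)^−36) = $8,308.80.
Over 22 months: Plan A costs 22 × $8,170.47 + $5,250.00 = $185,000.34; Plan B costs 22 × $8,308.80 = $182,793.60.
Plan B is cheaper by $185,000.34 − $182,793.60 = $2,206.74.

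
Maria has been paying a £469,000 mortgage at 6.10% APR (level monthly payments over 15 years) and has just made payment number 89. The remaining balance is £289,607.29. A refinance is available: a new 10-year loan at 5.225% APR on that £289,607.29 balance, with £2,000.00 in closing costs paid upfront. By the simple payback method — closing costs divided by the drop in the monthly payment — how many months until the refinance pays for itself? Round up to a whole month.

3 months

Current payment = 469,000 × 6.1%/12 / (1 − (1+0.0050833)^−180) = £3,983.07.
Refinanced payment = 289,607.29 × 0.0043542 / (1 − (1+0.0043542)^−120) = £3,103.68.
Monthly savings = £3,983.07 − £3,103.68 = £879.39.
Break-even = £2,000.00 / £879.39 = 2.27 → 3 months.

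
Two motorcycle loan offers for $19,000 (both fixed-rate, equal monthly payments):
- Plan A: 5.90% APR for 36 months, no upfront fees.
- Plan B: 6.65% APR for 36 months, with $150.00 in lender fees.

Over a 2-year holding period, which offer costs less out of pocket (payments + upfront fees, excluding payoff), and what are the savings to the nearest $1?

Plan A by $305

Plan A: monthly rate = 5.9%/12 = 0.0049167; payment = 19,000 × 0.0049167 / (1 − (1+0.0049167)^−36) = $577.16.
Plan B: monthly rate = 6.65%/12 = 0.0055417; payment = 19,000 × 0.0055417 / (1 − (1+0.0055417)^−36) = $583.63.
Over 24 months: Plan A costs 24 × $577.16 = $13,851.84; Plan B costs 24 × $583.63 + $150.00 = $14,157.12.
Plan A is cheaper by $14,157.12 − $13,851.84 = $305.28.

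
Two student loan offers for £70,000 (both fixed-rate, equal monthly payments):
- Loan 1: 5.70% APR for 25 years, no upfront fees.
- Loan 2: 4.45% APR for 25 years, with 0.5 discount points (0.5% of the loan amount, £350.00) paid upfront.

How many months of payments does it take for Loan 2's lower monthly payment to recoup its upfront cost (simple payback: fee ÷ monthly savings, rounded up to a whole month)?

7 months

Loan 1: at 5.70% the monthly rate is 0.0047500, so the payment is 70,000 × 0.0047500 / (1 − 1.0047500^−300) = £438.26.
Loan 2: at 4.45% the monthly rate is 0.0037083, so the payment is 70,000 × 0.0037083 / (1 − 1.0037083^−300) = £387.10.
Monthly savings = £438.26 − £387.10 = £51.16.
Break-even = £350.00 / £51.16 = 6.84 → 7 months.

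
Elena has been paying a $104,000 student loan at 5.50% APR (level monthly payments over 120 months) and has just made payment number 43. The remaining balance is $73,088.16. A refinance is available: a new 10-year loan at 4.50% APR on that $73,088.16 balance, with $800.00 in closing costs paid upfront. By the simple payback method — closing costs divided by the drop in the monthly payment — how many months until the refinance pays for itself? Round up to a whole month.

Current payment = 104,000 × 5.5%/12 / (1 − (1+0.0045833)^−120) = $1,128.67.
Refinanced payment = 73,088.16 × 0.0037500 / (1 − (1+0.0037500)^−120) = $757.47.
Monthly savings = $1,128.67 − $757.47 = $371.20.
Break-even = $800.00 / $371.20 = 2.16 → 3 months.

3 months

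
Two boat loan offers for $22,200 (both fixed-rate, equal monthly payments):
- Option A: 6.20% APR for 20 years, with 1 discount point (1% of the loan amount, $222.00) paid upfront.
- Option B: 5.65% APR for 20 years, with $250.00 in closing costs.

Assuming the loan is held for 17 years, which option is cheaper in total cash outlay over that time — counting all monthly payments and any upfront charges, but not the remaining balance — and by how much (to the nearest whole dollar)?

Option A: monthly rate = 6.2%/12 = 0.0051667; payment = 22,200 × 0.0051667 / (1 − (1+0.0051667)^−240) = $161.62.
Option B: at 5.65% the monthly rate is 0.0047083, so the payment is 22,200 × 0.0047083 / (1 − 1.0047083^−240) = $154.60.
Over 204 months: Option A costs 204 × $161.62 + $222.00 = $33,192.48; Option B costs 204 × $154.60 + $250.00 = $31,788.40.
Option B is cheaper by $33,192.48 − $31,788.40 = $1,404.08.

Option B by $1,404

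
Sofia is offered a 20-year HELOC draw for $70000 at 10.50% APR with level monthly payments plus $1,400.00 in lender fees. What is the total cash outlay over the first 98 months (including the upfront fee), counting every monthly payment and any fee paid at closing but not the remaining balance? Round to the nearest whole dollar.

At 10.50% the monthly rate is 0.0087500, so the payment is 70,000 × 0.0087500 / (1 − 1.0087500^−240) = $698.87.
Total outlay = 98 × $698.87 + $1,400.00 = $69,889.26.

$69,889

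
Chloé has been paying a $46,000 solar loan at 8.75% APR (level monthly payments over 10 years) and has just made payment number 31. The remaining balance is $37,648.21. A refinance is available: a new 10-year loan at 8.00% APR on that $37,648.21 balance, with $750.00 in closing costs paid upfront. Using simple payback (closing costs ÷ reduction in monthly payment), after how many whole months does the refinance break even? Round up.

7 months

Current payment = 46,000 × 8.75%/12 / (1 − (1+0.0072917)^−120) = $576.50.
Refinanced payment = 37,648.21 × 0.0066667 / (1 − (1+0.0066667)^−120) = $456.78.
Monthly savings = $576.50 − $456.78 = $119.72.
Break-even = $750.00 / $119.72 = 6.26 → 7 months.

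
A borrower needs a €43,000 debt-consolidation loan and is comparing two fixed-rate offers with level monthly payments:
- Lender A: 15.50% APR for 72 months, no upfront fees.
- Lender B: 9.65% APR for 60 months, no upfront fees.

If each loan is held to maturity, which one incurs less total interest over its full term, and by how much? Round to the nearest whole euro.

Lender A: at 15.50% the monthly rate is 0.0129167, so the payment is 43,000 × 0.0129167 / (1 − 1.0129167^−72) = €920.95.
Total interest on Lender A = 72 × €920.95 − €43,000 = €23,308.40.
Lender B: monthly rate = 9.65%/12 = 0.0080417; payment = 43,000 × 0.0080417 / (1 − (1+0.0080417)^−60) = €906.24.
Total interest on Lender B = 60 × €906.24 − €43,000 = €11,374.40.
Lender B is lower by €11,934.00.

Lender B by €11,934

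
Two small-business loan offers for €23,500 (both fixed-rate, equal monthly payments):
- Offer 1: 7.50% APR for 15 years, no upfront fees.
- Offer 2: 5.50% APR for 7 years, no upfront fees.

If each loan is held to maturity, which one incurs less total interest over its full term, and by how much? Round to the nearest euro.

Offer 1: monthly rate = 7.5%/12 = 0.0062500; payment = 23,500 × 0.0062500 / (1 − (1+0.0062500)^−180) = €217.85.
Total interest on Offer 1 = 180 × €217.85 − €23,500 = €15,713.00.
Offer 2: at 5.50% the monthly rate is 0.0045833, so the payment is 23,500 × 0.0045833 / (1 − 1.0045833^−84) = €337.70.
Total interest on Offer 2 = 84 × €337.70 − €23,500 = €4,866.80.
Offer 2 is lower by €10,846.20.

Offer 2 by €10,846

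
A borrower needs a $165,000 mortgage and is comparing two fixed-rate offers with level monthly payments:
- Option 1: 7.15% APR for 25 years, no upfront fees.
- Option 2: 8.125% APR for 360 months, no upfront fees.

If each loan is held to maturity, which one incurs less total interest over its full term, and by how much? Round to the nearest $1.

Option 1: monthly rate = 7.15%/12 = 0.0059583; payment = 165,000 × 0.0059583 / (1 − (1+0.0059583)^−300) = $1,182.02.
Total interest on Option 1 = 300 × $1,182.02 − $165,000 = $189,606.00.
Option 2: at 8.125% the monthly rate is 0.0067708, so the payment is 165,000 × 0.0067708 / (1 − 1.0067708^−360) = $1,225.12.
Total interest on Option 2 = 360 × $1,225.12 − $165,000 = $276,043.20.
Option 1 is lower by $86,437.20.

Option 1 by $86,437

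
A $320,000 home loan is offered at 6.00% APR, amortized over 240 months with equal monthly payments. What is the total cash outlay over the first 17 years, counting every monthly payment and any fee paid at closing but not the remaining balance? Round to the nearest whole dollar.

Monthly rate = 6%/12 = 0.0050000; payment = 320,000 × 0.0050000 / (1 − (1+0.0050000)^−240) = $2,292.58.
Total outlay = 204 × $2,292.58 = $467,686.32.

$467,686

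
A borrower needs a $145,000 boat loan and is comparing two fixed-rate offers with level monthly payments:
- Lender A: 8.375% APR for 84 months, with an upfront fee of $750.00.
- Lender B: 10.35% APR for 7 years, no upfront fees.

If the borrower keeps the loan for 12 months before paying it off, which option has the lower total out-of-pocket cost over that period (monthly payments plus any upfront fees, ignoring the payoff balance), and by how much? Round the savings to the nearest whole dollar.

Lender A by $1,005

Lender A: monthly rate = 8.375%/12 = 0.0069792; payment = 145,000 × 0.0069792 / (1 − (1+0.0069792)^−84) = $2,287.19.
Lender B: monthly rate = 10.35%/12 = 0.0086250; payment = 145,000 × 0.0086250 / (1 − (1+0.0086250)^−84) = $2,433.48.
Over 12 months: Lender A costs 12 × $2,287.19 + $750.00 = $28,196.28; Lender B costs 12 × $2,433.48 = $29,201.76.
Lender A is cheaper by $29,201.76 − $28,196.28 = $1,005.48.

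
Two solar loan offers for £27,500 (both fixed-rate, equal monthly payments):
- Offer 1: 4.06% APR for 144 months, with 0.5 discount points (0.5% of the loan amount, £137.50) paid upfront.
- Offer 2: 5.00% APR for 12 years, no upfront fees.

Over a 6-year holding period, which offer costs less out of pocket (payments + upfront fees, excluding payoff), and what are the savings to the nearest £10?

Offer 1 by £780

Offer 1: at 4.06% the monthly rate is 0.0033833, so the payment is 27,500 × 0.0033833 / (1 − 1.0033833^−144) = £241.57.
Offer 2: at 5.00% the monthly rate is 0.0041667, so the payment is 27,500 × 0.0041667 / (1 − 1.0041667^−144) = £254.34.
Over 72 months: Offer 1 costs 72 × £241.57 + £137.50 = £17,530.54; Offer 2 costs 72 × £254.34 = £18,312.48.
Offer 1 is cheaper by £18,312.48 − £17,530.54 = £781.94.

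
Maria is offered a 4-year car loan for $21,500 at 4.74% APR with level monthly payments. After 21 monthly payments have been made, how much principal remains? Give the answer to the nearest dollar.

With monthly rate i = 4.74%/12 = 0.0039500, the balance after k of n payments is P · [(1+i)^n − (1+i)^k] / [(1+i)^n − 1].
(1+0.0039500)^48 = 1.20831463 and (1+0.0039500)^21 = 1.08630997, so the balance is 21,500 × (1.20831463 − 1.08630997) / (1.20831463 − 1) = $12,592.01.

$12,592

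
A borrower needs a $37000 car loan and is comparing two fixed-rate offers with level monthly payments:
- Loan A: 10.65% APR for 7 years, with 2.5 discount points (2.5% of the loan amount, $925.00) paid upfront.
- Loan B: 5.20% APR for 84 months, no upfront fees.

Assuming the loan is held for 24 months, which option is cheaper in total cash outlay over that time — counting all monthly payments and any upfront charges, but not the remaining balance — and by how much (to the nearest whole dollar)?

Loan B by $3,332

Loan A: monthly rate = 10.65%/12 = 0.0088750; payment = 37,000 × 0.0088750 / (1 − (1+0.0088750)^−84) = $626.74.
Loan B: monthly rate = 5.2%/12 = 0.0043333; payment = 37,000 × 0.0043333 / (1 − (1+0.0043333)^−84) = $526.44.
Over 24 months: Loan A costs 24 × $626.74 + $925.00 = $15,966.76; Loan B costs 24 × $526.44 = $12,634.56.
Loan B is cheaper by $15,966.76 − $12,634.56 = $3,332.20.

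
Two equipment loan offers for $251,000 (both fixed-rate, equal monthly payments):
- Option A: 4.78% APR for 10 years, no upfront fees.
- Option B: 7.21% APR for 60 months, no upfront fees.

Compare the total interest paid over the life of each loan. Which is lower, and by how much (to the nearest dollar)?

Option B by $16,540

Option A: monthly rate = 4.78%/12 = 0.0039833; payment = 251,000 × 0.0039833 / (1 − (1+0.0039833)^−120) = $2,635.34.
Total interest on Option A = 120 × $2,635.34 − $251,000 = $65,240.80.
Option B: at 7.21% the monthly rate is 0.0060083, so the payment is 251,000 × 0.0060083 / (1 − 1.0060083^−60) = $4,995.01.
Total interest on Option B = 60 × $4,995.01 − $251,000 = $48,700.60.
Option B is lower by $16,540.20.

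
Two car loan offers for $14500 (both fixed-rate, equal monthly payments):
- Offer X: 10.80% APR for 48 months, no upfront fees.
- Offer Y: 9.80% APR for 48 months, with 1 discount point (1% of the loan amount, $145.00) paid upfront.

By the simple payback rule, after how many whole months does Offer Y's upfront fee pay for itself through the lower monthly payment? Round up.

21 months

Offer X: at 10.80% the monthly rate is 0.0090000, so the payment is 14,500 × 0.0090000 / (1 − 1.0090000^−48) = $373.35.
Offer Y: at 9.80% the monthly rate is 0.0081667, so the payment is 14,500 × 0.0081667 / (1 − 1.0081667^−48) = $366.37.
Monthly savings = $373.35 − $366.37 = $6.98.
Break-even = $145.00 / $6.98 = 20.77 → 21 months.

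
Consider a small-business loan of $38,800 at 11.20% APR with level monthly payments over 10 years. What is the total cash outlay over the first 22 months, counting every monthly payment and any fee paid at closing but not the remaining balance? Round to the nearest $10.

At 11.20% the monthly rate is 0.0093333, so the payment is 38,800 × 0.0093333 / (1 − 1.0093333^−120) = $538.87.
Total outlay = 22 × $538.87 = $11,855.14.

$11,860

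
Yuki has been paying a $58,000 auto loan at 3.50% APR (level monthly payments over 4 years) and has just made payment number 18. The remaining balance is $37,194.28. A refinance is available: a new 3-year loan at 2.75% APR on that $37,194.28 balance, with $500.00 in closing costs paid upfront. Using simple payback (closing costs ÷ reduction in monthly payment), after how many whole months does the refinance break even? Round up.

Current payment = 58,000 × 3.5%/12 / (1 − (1+0.0029167)^−48) = $1,296.65.
Refinanced payment = 37,194.28 × 0.0022917 / (1 − (1+0.0022917)^−36) = $1,077.56.
Monthly savings = $1,296.65 − $1,077.56 = $219.09.
Break-even = $500.00 / $219.09 = 2.28 → 3 months.

3 months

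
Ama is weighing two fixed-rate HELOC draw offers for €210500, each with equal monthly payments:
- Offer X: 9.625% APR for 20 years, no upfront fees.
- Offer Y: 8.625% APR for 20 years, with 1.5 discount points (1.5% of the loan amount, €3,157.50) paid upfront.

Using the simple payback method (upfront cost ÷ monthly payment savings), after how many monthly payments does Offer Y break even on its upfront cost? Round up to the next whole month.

Offer X: at 9.625% the monthly rate is 0.0080208, so the payment is 210,500 × 0.0080208 / (1 − 1.0080208^−240) = €1,979.35.
Offer Y: at 8.625% the monthly rate is 0.0071875, so the payment is 210,500 × 0.0071875 / (1 − 1.0071875^−240) = €1,843.46.
Monthly savings = €1,979.35 − €1,843.46 = €135.89.
Break-even = €3,157.50 / €135.89 = 23.24 → 24 months.

24 months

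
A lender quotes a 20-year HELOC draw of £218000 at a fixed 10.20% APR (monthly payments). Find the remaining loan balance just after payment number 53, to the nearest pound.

With monthly rate i = 10.2%/12 = 0.0085000, the balance after k of n payments is P · [(1+i)^n − (1+i)^k] / [(1+i)^n − 1].
(1+0.0085000)^240 = 7.62459205 and (1+0.0085000)^53 = 1.56611206, so the balance is 218,000 × (7.62459205 − 1.56611206) / (7.62459205 − 1) = £199,370.56.

£199,371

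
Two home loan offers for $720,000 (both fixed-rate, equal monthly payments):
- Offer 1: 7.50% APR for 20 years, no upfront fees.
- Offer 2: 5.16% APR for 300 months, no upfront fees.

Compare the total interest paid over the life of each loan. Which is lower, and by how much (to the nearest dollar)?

Offer 2 by $109,133

Offer 1: monthly rate = 7.5%/12 = 0.0062500; payment = 720,000 × 0.0062500 / (1 − (1+0.0062500)^−240) = $5,800.27.
Total interest on Offer 1 = 240 × $5,800.27 − $720,000 = $672,064.80.
Offer 2: monthly rate = 5.16%/12 = 0.0043000; payment = 720,000 × 0.0043000 / (1 − (1+0.0043000)^−300) = $4,276.44.
Total interest on Offer 2 = 300 × $4,276.44 − $720,000 = $562,932.00.
Offer 2 is lower by $109,132.80.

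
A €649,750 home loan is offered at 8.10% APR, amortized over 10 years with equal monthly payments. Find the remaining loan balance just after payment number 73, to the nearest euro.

With monthly rate i = 8.1%/12 = 0.0067500, the balance after k of n payments is P · [(1+i)^n − (1+i)^k] / [(1+i)^n − 1].
(1+0.0067500)^120 = 2.24179860 and (1+0.0067500)^73 = 1.63410363, so the balance is 649,750 × (2.24179860 − 1.63410363) / (2.24179860 − 1) = €317,966.06.

€317,966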